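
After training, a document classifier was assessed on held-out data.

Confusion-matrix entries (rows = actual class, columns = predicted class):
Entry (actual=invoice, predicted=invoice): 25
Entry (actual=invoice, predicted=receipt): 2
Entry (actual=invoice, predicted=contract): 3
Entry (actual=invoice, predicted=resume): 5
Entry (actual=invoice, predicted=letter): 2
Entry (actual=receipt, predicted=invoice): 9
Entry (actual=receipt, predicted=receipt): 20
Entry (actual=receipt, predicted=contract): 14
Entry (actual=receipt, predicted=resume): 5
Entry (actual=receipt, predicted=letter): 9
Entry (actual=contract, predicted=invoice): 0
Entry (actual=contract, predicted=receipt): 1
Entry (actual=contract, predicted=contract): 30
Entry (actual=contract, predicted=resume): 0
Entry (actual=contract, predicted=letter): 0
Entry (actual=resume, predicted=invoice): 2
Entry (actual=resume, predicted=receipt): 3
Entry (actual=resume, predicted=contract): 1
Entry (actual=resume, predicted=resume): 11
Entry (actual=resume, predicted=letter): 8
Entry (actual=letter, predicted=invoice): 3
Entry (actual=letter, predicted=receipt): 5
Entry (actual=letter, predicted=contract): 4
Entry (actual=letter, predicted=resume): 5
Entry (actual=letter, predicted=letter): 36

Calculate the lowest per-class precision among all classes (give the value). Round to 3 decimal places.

0.423

Per-class precision (TP/(TP+FP)):
  invoice: TP=25, FP=9+0+2+3=14 → 25/39 = 0.6410
  receipt: TP=20, FP=2+1+3+5=11 → 20/31 = 0.6452
  contract: TP=30, FP=3+14+1+4=22 → 30/52 = 0.5769
  resume: TP=11, FP=5+5+0+5=15 → 11/26 = 0.4231
  letter: TP=36, FP=2+9+0+8=19 → 36/55 = 0.6545
Lowest is class 'resume' with precision = 0.423.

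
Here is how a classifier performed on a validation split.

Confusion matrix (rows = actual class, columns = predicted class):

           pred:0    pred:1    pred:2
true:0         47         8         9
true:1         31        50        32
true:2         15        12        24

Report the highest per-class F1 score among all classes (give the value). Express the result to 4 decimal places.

0.5987

Per-class F1 score (2·TP/(2·TP+FP+FN)):
  0: TP=47, FP=31+15=46, FN=8+9=17 → 94/157 = 0.59873
  1: TP=50, FP=8+12=20, FN=31+32=63 → 100/183 = 0.54645
  2: TP=24, FP=9+32=41, FN=15+12=27 → 48/116 = 0.41379
Highest is class '0' with F1 score = 0.5987.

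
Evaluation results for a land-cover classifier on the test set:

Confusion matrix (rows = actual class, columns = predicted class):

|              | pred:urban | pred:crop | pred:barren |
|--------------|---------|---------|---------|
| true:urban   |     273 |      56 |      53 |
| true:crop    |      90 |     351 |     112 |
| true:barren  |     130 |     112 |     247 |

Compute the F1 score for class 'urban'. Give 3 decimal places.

0.624

Treat 'urban' as positive and all other classes as negative.
F1 score = 2·TP/(2·TP+FP+FN).
urban: TP=273, FP=90+130=220, FN=56+53=109 → 546/875 = 0.6240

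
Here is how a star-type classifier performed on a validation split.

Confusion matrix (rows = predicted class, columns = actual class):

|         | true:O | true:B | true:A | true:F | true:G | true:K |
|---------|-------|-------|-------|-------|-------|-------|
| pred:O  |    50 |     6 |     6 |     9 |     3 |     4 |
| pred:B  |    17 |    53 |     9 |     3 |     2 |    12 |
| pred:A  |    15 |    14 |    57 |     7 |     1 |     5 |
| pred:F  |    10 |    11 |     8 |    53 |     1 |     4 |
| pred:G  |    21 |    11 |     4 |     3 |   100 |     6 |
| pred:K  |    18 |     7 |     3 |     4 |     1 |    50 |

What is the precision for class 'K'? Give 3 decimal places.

0.602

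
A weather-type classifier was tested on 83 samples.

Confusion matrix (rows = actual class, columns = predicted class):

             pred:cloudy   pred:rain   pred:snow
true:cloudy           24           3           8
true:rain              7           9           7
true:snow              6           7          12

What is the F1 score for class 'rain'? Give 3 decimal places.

One-vs-rest for 'rain': TP = diagonal; FP = other classes predicted 'rain'; FN = 'rain' predicted as other.
F1 score = 2·TP/(2·TP+FP+FN).
rain: TP=9, FP=3+7=10, FN=7+7=14 → 18/42 = 0.4286

0.429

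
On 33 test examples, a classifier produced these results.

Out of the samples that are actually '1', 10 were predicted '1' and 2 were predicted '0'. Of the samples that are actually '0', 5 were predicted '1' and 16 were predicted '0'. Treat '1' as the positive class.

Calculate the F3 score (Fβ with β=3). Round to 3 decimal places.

0.813

Fβ = (1+β²)·TP / ((1+β²)·TP + β²·FN + FP), with β²=9
= 10·10 / (10·10 + 9·2 + 5) = 0.813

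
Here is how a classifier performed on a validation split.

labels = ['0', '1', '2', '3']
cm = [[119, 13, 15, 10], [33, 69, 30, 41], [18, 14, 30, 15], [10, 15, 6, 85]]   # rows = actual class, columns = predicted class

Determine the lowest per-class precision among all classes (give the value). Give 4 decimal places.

0.3704

Per-class precision (TP/(TP+FP)):
  0: TP=119, FP=33+18+10=61 → 119/180 = 0.66111
  1: TP=69, FP=13+14+15=42 → 69/111 = 0.62162
  2: TP=30, FP=15+30+6=51 → 30/81 = 0.37037
  3: TP=85, FP=10+41+15=66 → 85/151 = 0.56291
Lowest is class '2' with precision = 0.3704.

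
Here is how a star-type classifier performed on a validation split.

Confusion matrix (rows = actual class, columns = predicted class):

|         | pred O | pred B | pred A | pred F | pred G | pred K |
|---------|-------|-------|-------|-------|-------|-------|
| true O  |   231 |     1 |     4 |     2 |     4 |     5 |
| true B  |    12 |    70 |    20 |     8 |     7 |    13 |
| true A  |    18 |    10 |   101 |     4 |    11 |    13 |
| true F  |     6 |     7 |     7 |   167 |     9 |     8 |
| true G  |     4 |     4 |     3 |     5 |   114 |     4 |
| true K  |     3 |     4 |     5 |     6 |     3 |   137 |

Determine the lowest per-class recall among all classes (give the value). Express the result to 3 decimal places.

Per-class recall (TP/(TP+FN)):
  O: TP=231, FN=1+4+2+4+5=16 → 231/247 = 0.9352
  B: TP=70, FN=12+20+8+7+13=60 → 70/130 = 0.5385
  A: TP=101, FN=18+10+4+11+13=56 → 101/157 = 0.6433
  F: TP=167, FN=6+7+7+9+8=37 → 167/204 = 0.8186
  G: TP=114, FN=4+4+3+5+4=20 → 114/134 = 0.8507
  K: TP=137, FN=3+4+5+6+3=21 → 137/158 = 0.8671
Lowest is class 'B' with recall = 0.538.

0.538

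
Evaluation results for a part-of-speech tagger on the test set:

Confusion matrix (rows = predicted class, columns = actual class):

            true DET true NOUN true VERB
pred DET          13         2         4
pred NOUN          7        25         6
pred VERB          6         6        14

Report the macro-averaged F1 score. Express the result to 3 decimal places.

0.614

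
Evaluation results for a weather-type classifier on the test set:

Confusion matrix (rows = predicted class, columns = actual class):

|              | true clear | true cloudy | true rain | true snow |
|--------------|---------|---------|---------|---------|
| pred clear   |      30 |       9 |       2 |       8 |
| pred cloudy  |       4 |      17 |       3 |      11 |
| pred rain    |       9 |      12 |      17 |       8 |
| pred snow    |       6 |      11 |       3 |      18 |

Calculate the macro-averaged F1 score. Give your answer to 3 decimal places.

Per-class F1 score (2·TP/(2·TP+FP+FN)):
  clear: TP=30, FP=9+2+8=19, FN=4+9+6=19 → 60/98 = 0.6122
  cloudy: TP=17, FP=4+3+11=18, FN=9+12+11=32 → 34/84 = 0.4048
  rain: TP=17, FP=9+12+8=29, FN=2+3+3=8 → 34/71 = 0.4789
  snow: TP=18, FP=6+11+3=20, FN=8+11+8=27 → 36/83 = 0.4337
Macro-F1 score = mean = (0.6122 + 0.4048 + 0.4789 + 0.4337) / 4 = 0.482

0.482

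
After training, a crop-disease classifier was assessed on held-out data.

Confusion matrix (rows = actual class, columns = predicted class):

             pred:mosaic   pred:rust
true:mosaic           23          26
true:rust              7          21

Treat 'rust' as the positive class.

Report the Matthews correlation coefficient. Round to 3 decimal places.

0.216

MCC = (TP·TN − FP·FN) / √((TP+FP)(TP+FN)(TN+FP)(TN+FN))
Numerator = 21·23 − 26·7 = 301
Denominator = √(47·28·49·30) = √1934520 = 1390.8702
MCC = 301 / 1390.8702 = 0.216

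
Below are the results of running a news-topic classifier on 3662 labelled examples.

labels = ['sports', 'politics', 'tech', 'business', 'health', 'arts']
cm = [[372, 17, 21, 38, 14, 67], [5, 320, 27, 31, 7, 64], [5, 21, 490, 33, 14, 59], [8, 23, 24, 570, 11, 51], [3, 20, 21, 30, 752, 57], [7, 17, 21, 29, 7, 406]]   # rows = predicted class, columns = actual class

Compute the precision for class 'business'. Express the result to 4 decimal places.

0.8297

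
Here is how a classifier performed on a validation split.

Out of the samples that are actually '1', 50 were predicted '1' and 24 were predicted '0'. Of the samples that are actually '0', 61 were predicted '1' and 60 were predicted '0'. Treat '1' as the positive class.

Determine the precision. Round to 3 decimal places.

0.450

Precision = TP/(TP+FP) = 50/(50+61) = 50/111 = 0.450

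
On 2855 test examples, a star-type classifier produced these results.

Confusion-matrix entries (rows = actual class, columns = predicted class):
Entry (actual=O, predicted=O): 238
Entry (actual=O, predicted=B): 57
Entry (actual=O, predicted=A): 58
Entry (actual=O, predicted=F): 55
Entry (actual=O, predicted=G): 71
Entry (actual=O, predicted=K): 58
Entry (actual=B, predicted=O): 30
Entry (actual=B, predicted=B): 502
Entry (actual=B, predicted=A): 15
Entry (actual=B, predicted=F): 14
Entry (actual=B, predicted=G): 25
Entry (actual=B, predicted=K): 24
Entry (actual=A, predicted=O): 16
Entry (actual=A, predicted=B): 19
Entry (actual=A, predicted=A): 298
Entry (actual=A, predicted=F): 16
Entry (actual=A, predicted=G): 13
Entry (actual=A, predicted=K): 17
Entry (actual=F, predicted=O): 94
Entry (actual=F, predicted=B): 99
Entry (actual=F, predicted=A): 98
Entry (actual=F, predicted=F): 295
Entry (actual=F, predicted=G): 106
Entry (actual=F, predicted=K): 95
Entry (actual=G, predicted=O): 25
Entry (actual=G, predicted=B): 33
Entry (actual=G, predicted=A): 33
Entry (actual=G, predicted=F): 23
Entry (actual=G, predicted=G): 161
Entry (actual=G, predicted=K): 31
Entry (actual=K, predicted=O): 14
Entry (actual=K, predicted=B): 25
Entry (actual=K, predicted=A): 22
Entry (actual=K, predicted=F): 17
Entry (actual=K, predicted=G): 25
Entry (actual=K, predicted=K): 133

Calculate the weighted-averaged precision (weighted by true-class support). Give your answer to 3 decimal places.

0.596

Per-class precision (TP/(TP+FP)):
  O: TP=238, FP=30+16+94+25+14=179 → 238/417 = 0.5707
  B: TP=502, FP=57+19+99+33+25=233 → 502/735 = 0.6830
  A: TP=298, FP=58+15+98+33+22=226 → 298/524 = 0.5687
  F: TP=295, FP=55+14+16+23+17=125 → 295/420 = 0.7024
  G: TP=161, FP=71+25+13+106+25=240 → 161/401 = 0.4015
  K: TP=133, FP=58+24+17+95+31=225 → 133/358 = 0.3715
Weighted-precision = Σ (supportᵢ/N)·precisionᵢ with N=2855: (537/2855)·0.5707 + (610/2855)·0.6830 + (379/2855)·0.5687 + (787/2855)·0.7024 + (306/2855)·0.4015 + (236/2855)·0.3715 = 0.596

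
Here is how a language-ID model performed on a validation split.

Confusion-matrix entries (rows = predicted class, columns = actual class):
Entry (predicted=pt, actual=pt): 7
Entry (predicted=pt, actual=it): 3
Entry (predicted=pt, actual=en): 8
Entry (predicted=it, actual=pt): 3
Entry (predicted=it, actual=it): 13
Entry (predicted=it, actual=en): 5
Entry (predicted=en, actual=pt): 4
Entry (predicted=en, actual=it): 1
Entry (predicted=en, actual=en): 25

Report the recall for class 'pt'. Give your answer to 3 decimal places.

Treat 'pt' as positive and all other classes as negative.
recall = TP/(TP+FN).
pt: TP=7, FN=3+4=7 → 7/14 = 0.5000

0.500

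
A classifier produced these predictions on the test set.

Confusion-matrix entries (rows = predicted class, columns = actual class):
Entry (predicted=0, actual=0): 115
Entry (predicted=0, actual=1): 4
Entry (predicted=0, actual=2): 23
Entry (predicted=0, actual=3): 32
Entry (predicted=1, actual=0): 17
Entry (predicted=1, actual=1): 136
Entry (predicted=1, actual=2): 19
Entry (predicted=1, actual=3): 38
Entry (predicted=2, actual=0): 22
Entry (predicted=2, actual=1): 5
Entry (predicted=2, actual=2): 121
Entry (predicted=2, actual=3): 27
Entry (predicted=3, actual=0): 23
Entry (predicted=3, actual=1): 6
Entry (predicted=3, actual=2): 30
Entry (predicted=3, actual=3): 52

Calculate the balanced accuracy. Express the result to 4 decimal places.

0.6316

Balanced accuracy = mean of per-class recall.
  0: recall = 115/177 = 0.64972
  1: recall = 136/151 = 0.90066
  2: recall = 121/193 = 0.62694
  3: recall = 52/149 = 0.34899
Mean = (0.64972 + 0.90066 + 0.62694 + 0.34899) / 4 = 0.6316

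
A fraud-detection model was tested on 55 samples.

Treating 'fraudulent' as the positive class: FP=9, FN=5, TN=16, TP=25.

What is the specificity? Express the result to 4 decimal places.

Specificity = TN/(TN+FP) = 16/(16+9) = 0.6400

0.6400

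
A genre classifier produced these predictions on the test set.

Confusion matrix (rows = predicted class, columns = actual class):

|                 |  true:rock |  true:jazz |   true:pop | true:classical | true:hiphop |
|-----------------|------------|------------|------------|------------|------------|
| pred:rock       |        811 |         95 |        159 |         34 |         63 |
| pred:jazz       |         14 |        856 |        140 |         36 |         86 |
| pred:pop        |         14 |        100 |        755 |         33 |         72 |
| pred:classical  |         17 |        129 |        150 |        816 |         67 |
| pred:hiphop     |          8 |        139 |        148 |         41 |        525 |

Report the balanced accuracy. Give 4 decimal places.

0.7284

Balanced accuracy = mean of per-class recall.
  rock: recall = 811/864 = 0.93866
  jazz: recall = 856/1319 = 0.64898
  pop: recall = 755/1352 = 0.55843
  classical: recall = 816/960 = 0.85000
  hiphop: recall = 525/813 = 0.64576
Mean = (0.93866 + 0.64898 + 0.55843 + 0.85000 + 0.64576) / 5 = 0.7284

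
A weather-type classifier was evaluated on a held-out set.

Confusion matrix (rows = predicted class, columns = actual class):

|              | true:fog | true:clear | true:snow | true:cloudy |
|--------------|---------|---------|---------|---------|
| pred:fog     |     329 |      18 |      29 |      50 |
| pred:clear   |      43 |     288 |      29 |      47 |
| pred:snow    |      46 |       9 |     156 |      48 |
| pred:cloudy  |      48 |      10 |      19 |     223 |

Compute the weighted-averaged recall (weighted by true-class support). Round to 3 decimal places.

0.716

Per-class recall (TP/(TP+FN)):
  fog: TP=329, FN=43+46+48=137 → 329/466 = 0.7060
  clear: TP=288, FN=18+9+10=37 → 288/325 = 0.8862
  snow: TP=156, FN=29+29+19=77 → 156/233 = 0.6695
  cloudy: TP=223, FN=50+47+48=145 → 223/368 = 0.6060
Weighted-recall = Σ (supportᵢ/N)·recallᵢ with N=1392: (466/1392)·0.7060 + (325/1392)·0.8862 + (233/1392)·0.6695 + (368/1392)·0.6060 = 0.716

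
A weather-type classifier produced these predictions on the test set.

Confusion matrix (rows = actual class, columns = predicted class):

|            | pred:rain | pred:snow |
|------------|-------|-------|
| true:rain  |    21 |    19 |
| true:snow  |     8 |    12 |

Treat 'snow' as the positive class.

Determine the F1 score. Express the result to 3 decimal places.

Precision = TP/(TP+FP) = 12/31 = 0.3871
Recall = TP/(TP+FN) = 12/20 = 0.6000
F1 = 2·TP/(2·TP+FP+FN) = 24/51 = 0.471

0.471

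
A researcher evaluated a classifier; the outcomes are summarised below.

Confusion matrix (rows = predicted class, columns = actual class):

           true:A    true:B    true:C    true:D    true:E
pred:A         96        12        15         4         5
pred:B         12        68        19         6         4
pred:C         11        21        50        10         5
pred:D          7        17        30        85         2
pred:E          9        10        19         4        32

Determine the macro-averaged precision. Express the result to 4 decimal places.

0.5804

Per-class precision (TP/(TP+FP)):
  A: TP=96, FP=12+15+4+5=36 → 96/132 = 0.72727
  B: TP=68, FP=12+19+6+4=41 → 68/109 = 0.62385
  C: TP=50, FP=11+21+10+5=47 → 50/97 = 0.51546
  D: TP=85, FP=7+17+30+2=56 → 85/141 = 0.60284
  E: TP=32, FP=9+10+19+4=42 → 32/74 = 0.43243
Macro-precision = mean = (0.72727 + 0.62385 + 0.51546 + 0.60284 + 0.43243) / 5 = 0.5804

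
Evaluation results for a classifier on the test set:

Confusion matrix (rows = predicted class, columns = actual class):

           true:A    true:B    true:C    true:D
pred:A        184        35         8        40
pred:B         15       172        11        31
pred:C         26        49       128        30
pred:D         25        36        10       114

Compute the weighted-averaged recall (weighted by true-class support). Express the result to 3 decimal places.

Per-class recall (TP/(TP+FN)):
  A: TP=184, FN=15+26+25=66 → 184/250 = 0.7360
  B: TP=172, FN=35+49+36=120 → 172/292 = 0.5890
  C: TP=128, FN=8+11+10=29 → 128/157 = 0.8153
  D: TP=114, FN=40+31+30=101 → 114/215 = 0.5302
Weighted-recall = Σ (supportᵢ/N)·recallᵢ with N=914: (250/914)·0.7360 + (292/914)·0.5890 + (157/914)·0.8153 + (215/914)·0.5302 = 0.654

0.654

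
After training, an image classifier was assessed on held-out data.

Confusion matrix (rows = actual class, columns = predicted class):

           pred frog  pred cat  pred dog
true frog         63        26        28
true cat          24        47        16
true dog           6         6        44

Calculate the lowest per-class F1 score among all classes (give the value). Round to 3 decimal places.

0.566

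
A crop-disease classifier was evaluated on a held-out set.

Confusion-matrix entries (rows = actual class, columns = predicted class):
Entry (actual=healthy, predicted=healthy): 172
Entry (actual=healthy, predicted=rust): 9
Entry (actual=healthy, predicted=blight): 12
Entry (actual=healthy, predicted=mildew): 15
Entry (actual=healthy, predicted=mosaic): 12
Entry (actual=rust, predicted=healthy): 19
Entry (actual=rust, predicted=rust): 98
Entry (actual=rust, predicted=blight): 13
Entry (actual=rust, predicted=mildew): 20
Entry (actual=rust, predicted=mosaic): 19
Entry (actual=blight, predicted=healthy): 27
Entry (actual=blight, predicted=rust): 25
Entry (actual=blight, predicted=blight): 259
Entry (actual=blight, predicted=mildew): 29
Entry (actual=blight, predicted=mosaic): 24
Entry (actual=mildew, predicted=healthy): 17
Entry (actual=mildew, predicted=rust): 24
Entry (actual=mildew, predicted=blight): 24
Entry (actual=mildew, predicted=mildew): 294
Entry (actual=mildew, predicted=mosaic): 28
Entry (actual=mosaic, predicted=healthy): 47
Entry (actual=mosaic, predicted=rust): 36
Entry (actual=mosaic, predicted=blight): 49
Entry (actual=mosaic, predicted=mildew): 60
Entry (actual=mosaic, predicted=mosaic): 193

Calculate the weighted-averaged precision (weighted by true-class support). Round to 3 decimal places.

0.673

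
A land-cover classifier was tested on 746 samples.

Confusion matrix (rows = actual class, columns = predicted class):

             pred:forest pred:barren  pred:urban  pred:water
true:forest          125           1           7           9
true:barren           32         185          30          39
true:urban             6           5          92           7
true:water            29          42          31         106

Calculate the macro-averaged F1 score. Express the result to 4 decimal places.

Per-class F1 score (2·TP/(2·TP+FP+FN)):
  forest: TP=125, FP=32+6+29=67, FN=1+7+9=17 → 250/334 = 0.74850
  barren: TP=185, FP=1+5+42=48, FN=32+30+39=101 → 370/519 = 0.71291
  urban: TP=92, FP=7+30+31=68, FN=6+5+7=18 → 184/270 = 0.68148
  water: TP=106, FP=9+39+7=55, FN=29+42+31=102 → 212/369 = 0.57453
Macro-F1 score = mean = (0.74850 + 0.71291 + 0.68148 + 0.57453) / 4 = 0.6794

0.6794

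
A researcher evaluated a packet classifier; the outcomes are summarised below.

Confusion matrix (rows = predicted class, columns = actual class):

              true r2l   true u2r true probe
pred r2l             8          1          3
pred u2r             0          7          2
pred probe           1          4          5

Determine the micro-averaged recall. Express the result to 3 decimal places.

0.645

Micro-averaging pools counts across classes: ΣTP=20, ΣFP=11, ΣFN=11.
Micro-recall = TP/(TP+FN) on pooled counts = 0.645 (equals overall accuracy in single-label multiclass).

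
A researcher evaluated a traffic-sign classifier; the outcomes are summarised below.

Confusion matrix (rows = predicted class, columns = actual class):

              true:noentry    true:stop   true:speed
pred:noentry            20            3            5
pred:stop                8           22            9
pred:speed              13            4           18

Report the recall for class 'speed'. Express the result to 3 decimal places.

0.563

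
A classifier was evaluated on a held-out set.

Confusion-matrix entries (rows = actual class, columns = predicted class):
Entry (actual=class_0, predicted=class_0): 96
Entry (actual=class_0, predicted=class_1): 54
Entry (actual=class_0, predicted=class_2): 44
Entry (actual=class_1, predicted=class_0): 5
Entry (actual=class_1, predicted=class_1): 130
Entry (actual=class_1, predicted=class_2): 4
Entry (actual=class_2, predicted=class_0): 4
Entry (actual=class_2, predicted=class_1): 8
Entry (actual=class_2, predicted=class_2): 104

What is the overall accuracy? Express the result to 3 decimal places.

0.735

Accuracy = trace / total = (96+130+104=330) / 449 = 330/449 = 0.735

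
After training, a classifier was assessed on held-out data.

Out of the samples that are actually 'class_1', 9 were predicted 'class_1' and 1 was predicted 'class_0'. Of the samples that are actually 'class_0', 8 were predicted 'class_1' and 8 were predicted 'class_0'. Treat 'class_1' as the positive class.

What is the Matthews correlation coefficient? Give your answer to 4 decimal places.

MCC = (TP·TN − FP·FN) / √((TP+FP)(TP+FN)(TN+FP)(TN+FN))
Numerator = 9·8 − 8·1 = 64
Denominator = √(17·10·16·9) = √24480 = 156.4609
MCC = 64 / 156.4609 = 0.4090

0.4090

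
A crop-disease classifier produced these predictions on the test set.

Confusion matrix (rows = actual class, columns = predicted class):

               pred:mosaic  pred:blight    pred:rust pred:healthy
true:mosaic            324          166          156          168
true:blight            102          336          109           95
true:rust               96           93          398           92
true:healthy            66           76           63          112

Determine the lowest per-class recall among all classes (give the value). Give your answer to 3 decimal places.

Per-class recall (TP/(TP+FN)):
  mosaic: TP=324, FN=166+156+168=490 → 324/814 = 0.3980
  blight: TP=336, FN=102+109+95=306 → 336/642 = 0.5234
  rust: TP=398, FN=96+93+92=281 → 398/679 = 0.5862
  healthy: TP=112, FN=66+76+63=205 → 112/317 = 0.3533
Lowest is class 'healthy' with recall = 0.353.

0.353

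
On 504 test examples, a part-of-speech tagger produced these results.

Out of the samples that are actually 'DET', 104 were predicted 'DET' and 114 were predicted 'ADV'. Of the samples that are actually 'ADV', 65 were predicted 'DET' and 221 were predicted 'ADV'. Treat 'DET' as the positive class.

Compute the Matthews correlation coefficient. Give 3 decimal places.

0.262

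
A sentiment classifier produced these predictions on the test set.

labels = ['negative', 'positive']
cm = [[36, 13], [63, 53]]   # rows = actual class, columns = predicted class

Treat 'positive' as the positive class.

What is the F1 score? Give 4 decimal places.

Precision = TP/(TP+FP) = 53/66 = 0.8030
Recall = TP/(TP+FN) = 53/116 = 0.4569
F1 = 2·TP/(2·TP+FP+FN) = 106/182 = 0.5824

0.5824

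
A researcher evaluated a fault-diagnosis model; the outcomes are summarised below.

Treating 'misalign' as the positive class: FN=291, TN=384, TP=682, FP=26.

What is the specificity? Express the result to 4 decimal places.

0.9366

Specificity = TN/(TN+FP) = 384/(384+26) = 0.9366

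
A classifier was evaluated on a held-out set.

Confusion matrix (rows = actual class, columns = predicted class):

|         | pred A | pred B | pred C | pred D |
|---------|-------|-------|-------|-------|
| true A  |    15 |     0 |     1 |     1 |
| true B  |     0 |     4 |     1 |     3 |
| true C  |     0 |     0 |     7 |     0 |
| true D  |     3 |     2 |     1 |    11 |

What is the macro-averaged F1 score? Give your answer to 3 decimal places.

Per-class F1 score (2·TP/(2·TP+FP+FN)):
  A: TP=15, FP=0+0+3=3, FN=0+1+1=2 → 30/35 = 0.8571
  B: TP=4, FP=0+0+2=2, FN=0+1+3=4 → 8/14 = 0.5714
  C: TP=7, FP=1+1+1=3, FN=0+0+0=0 → 14/17 = 0.8235
  D: TP=11, FP=1+3+0=4, FN=3+2+1=6 → 22/32 = 0.6875
Macro-F1 score = mean = (0.8571 + 0.5714 + 0.8235 + 0.6875) / 4 = 0.735

0.735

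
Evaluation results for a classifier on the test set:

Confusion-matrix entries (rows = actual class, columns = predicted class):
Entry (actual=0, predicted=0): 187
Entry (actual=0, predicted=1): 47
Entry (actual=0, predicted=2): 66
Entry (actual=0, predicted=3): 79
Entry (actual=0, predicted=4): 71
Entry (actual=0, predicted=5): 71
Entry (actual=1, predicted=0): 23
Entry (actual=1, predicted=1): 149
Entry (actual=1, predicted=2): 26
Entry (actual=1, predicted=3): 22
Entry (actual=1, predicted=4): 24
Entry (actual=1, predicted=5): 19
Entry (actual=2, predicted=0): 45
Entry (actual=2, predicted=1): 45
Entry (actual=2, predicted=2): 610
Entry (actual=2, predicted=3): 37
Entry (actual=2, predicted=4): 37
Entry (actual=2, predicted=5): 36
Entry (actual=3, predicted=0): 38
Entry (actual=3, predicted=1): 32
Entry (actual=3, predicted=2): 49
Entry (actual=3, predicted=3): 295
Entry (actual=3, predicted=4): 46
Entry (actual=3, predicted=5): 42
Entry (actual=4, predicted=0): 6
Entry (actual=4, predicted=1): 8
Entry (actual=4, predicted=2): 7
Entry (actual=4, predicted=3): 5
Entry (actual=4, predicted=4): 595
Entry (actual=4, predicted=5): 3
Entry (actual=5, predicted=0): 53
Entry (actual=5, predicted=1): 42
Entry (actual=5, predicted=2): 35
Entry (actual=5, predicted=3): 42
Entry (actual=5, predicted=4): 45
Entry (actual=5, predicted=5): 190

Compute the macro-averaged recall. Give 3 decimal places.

0.614

Per-class recall (TP/(TP+FN)):
  0: TP=187, FN=47+66+79+71+71=334 → 187/521 = 0.3589
  1: TP=149, FN=23+26+22+24+19=114 → 149/263 = 0.5665
  2: TP=610, FN=45+45+37+37+36=200 → 610/810 = 0.7531
  3: TP=295, FN=38+32+49+46+42=207 → 295/502 = 0.5876
  4: TP=595, FN=6+8+7+5+3=29 → 595/624 = 0.9535
  5: TP=190, FN=53+42+35+42+45=217 → 190/407 = 0.4668
Macro-recall = mean = (0.3589 + 0.5665 + 0.7531 + 0.5876 + 0.9535 + 0.4668) / 6 = 0.614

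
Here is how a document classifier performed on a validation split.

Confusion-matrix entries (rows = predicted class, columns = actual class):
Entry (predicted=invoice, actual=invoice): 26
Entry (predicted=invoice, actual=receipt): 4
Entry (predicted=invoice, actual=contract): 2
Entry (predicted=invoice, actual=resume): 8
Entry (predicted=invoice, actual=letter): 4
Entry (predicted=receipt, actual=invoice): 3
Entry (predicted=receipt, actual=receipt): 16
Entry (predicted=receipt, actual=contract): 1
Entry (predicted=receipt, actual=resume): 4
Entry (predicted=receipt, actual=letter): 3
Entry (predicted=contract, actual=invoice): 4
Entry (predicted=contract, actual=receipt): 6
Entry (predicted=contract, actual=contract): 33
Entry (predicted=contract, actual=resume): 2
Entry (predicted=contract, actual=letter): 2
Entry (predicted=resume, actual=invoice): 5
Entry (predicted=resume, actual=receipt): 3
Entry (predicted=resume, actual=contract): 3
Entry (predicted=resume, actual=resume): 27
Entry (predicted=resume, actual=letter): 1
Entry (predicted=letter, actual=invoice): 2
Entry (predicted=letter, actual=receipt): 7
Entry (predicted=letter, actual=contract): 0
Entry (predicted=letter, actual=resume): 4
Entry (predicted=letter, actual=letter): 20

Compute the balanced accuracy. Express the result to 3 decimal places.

Balanced accuracy = mean of per-class recall.
  invoice: recall = 26/40 = 0.6500
  receipt: recall = 16/36 = 0.4444
  contract: recall = 33/39 = 0.8462
  resume: recall = 27/45 = 0.6000
  letter: recall = 20/30 = 0.6667
Mean = (0.6500 + 0.4444 + 0.8462 + 0.6000 + 0.6667) / 5 = 0.641

0.641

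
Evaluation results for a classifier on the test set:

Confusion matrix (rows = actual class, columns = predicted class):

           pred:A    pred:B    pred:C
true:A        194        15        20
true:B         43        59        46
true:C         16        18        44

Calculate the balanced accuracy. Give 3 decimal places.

Balanced accuracy = mean of per-class recall.
  A: recall = 194/229 = 0.8472
  B: recall = 59/148 = 0.3986
  C: recall = 44/78 = 0.5641
Mean = (0.8472 + 0.3986 + 0.5641) / 3 = 0.603

0.603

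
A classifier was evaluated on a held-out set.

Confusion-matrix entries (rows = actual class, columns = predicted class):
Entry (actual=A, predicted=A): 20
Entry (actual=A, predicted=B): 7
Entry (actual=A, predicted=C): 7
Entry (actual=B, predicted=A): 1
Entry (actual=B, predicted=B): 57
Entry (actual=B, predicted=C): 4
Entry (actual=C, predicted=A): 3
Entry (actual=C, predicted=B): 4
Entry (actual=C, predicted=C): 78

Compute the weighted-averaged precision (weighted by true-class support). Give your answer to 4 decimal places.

0.8552

Per-class precision (TP/(TP+FP)):
  A: TP=20, FP=1+3=4 → 20/24 = 0.83333
  B: TP=57, FP=7+4=11 → 57/68 = 0.83824
  C: TP=78, FP=7+4=11 → 78/89 = 0.87640
Weighted-precision = Σ (supportᵢ/N)·precisionᵢ with N=181: (34/181)·0.83333 + (62/181)·0.83824 + (85/181)·0.87640 = 0.8552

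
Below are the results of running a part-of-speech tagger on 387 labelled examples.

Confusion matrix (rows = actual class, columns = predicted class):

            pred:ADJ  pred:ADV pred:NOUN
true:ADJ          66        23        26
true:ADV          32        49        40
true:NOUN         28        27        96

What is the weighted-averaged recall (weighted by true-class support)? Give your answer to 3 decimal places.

0.545

Per-class recall (TP/(TP+FN)):
  ADJ: TP=66, FN=23+26=49 → 66/115 = 0.5739
  ADV: TP=49, FN=32+40=72 → 49/121 = 0.4050
  NOUN: TP=96, FN=28+27=55 → 96/151 = 0.6358
Weighted-recall = Σ (supportᵢ/N)·recallᵢ with N=387: (115/387)·0.5739 + (121/387)·0.4050 + (151/387)·0.6358 = 0.545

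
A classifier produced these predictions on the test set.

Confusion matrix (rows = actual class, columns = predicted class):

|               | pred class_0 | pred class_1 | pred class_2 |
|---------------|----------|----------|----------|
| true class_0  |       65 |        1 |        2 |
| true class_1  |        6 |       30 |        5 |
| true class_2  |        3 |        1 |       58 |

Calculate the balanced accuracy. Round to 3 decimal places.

Balanced accuracy = mean of per-class recall.
  class_0: recall = 65/68 = 0.9559
  class_1: recall = 30/41 = 0.7317
  class_2: recall = 58/62 = 0.9355
Mean = (0.9559 + 0.7317 + 0.9355) / 3 = 0.874

0.874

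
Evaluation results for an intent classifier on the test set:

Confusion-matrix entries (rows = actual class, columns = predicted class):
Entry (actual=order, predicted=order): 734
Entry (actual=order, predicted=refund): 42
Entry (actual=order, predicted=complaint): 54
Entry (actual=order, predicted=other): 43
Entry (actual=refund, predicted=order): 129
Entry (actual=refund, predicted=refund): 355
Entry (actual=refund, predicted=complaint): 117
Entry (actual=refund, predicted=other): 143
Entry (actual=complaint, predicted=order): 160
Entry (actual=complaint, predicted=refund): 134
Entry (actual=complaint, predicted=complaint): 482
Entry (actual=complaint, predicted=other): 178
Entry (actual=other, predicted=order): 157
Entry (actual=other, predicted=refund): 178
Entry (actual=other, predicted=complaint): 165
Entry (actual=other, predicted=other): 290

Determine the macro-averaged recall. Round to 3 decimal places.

Per-class recall (TP/(TP+FN)):
  order: TP=734, FN=42+54+43=139 → 734/873 = 0.8408
  refund: TP=355, FN=129+117+143=389 → 355/744 = 0.4772
  complaint: TP=482, FN=160+134+178=472 → 482/954 = 0.5052
  other: TP=290, FN=157+178+165=500 → 290/790 = 0.3671
Macro-recall = mean = (0.8408 + 0.4772 + 0.5052 + 0.3671) / 4 = 0.548

0.548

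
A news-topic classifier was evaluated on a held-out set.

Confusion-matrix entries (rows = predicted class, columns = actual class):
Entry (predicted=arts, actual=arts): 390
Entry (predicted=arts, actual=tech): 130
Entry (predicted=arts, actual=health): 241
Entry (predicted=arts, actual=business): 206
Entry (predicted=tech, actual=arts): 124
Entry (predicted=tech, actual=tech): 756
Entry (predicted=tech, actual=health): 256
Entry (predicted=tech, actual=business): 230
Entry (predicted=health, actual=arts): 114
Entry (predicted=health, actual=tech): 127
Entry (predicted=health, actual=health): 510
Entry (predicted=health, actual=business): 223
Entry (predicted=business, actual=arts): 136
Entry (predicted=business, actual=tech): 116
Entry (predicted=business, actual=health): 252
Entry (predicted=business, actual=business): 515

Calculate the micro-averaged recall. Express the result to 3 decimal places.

0.502

Micro-averaging pools counts across classes: ΣTP=2171, ΣFP=2155, ΣFN=2155.
Micro-recall = TP/(TP+FN) on pooled counts = 0.502 (equals overall accuracy in single-label multiclass).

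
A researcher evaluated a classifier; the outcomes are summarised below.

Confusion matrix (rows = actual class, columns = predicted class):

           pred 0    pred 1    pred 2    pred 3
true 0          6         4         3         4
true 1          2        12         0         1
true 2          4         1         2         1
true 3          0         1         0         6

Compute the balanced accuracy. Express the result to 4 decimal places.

0.5650

Balanced accuracy = mean of per-class recall.
  0: recall = 6/17 = 0.35294
  1: recall = 12/15 = 0.80000
  2: recall = 2/8 = 0.25000
  3: recall = 6/7 = 0.85714
Mean = (0.35294 + 0.80000 + 0.25000 + 0.85714) / 4 = 0.5650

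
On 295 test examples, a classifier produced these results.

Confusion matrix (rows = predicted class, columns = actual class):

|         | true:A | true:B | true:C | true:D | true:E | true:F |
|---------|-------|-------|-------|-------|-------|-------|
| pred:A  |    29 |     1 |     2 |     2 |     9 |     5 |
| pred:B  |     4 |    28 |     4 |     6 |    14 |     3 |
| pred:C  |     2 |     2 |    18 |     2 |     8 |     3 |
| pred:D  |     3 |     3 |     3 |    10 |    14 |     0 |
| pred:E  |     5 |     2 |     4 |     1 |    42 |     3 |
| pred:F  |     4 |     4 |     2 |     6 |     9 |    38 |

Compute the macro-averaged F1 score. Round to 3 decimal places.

0.541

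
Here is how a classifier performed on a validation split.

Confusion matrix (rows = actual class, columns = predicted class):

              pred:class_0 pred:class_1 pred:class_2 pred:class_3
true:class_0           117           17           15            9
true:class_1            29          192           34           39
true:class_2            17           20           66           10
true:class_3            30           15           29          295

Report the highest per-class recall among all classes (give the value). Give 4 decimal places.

0.7995

Per-class recall (TP/(TP+FN)):
  class_0: TP=117, FN=17+15+9=41 → 117/158 = 0.74051
  class_1: TP=192, FN=29+34+39=102 → 192/294 = 0.65306
  class_2: TP=66, FN=17+20+10=47 → 66/113 = 0.58407
  class_3: TP=295, FN=30+15+29=74 → 295/369 = 0.79946
Highest is class 'class_3' with recall = 0.7995.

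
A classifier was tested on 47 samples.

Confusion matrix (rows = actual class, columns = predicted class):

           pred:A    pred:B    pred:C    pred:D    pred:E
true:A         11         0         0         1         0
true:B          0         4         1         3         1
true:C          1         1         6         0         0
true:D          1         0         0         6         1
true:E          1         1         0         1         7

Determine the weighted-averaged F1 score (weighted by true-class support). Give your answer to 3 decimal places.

0.719

Per-class F1 score (2·TP/(2·TP+FP+FN)):
  A: TP=11, FP=0+1+1+1=3, FN=0+0+1+0=1 → 22/26 = 0.8462
  B: TP=4, FP=0+1+0+1=2, FN=0+1+3+1=5 → 8/15 = 0.5333
  C: TP=6, FP=0+1+0+0=1, FN=1+1+0+0=2 → 12/15 = 0.8000
  D: TP=6, FP=1+3+0+1=5, FN=1+0+0+1=2 → 12/19 = 0.6316
  E: TP=7, FP=0+1+0+1=2, FN=1+1+0+1=3 → 14/19 = 0.7368
Weighted-F1 score = Σ (supportᵢ/N)·F1 scoreᵢ with N=47: (12/47)·0.8462 + (9/47)·0.5333 + (8/47)·0.8000 + (8/47)·0.6316 + (10/47)·0.7368 = 0.719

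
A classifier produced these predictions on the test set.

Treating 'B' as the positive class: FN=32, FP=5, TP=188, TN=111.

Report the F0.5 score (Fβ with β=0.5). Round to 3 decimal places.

Fβ = (1+β²)·TP / ((1+β²)·TP + β²·FN + FP), with β²=1/4
= 1.25·188 / (1.25·188 + 0.25·32 + 5) = 0.948

0.948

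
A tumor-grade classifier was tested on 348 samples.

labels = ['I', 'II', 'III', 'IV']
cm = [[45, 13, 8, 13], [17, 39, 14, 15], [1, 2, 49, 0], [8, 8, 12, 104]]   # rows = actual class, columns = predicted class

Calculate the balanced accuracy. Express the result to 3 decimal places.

Balanced accuracy = mean of per-class recall.
  I: recall = 45/79 = 0.5696
  II: recall = 39/85 = 0.4588
  III: recall = 49/52 = 0.9423
  IV: recall = 104/132 = 0.7879
Mean = (0.5696 + 0.4588 + 0.9423 + 0.7879) / 4 = 0.690

0.690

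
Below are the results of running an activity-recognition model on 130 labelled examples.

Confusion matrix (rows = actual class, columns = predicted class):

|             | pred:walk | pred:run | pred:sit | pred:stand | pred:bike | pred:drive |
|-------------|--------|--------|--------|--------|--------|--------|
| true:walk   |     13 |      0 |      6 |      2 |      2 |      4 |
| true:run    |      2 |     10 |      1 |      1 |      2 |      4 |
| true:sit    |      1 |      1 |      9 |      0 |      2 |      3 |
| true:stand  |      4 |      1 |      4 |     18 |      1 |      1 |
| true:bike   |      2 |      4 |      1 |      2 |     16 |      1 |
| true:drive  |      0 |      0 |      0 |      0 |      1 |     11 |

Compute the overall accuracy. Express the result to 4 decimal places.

0.5923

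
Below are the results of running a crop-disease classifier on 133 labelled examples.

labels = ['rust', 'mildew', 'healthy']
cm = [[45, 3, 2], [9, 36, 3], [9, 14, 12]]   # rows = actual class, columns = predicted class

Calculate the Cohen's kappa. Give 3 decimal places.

0.533

Observed agreement pₒ = trace/N = 93/133 = 0.6992
Expected agreement pₑ = Σ (rowᵢ·colᵢ)/N² = (50·63 + 48·53 + 35·17)/133² = 0.3555
κ = (pₒ − pₑ)/(1 − pₑ) = (0.6992 − 0.3555)/(1 − 0.3555) = 0.533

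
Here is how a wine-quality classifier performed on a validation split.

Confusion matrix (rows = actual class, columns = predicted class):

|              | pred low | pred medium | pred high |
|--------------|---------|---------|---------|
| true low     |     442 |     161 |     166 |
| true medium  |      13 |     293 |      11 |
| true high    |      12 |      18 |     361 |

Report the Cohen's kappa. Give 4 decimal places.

Observed agreement pₒ = trace/N = 1096/1477 = 0.74204
Expected agreement pₑ = Σ (rowᵢ·colᵢ)/N² = (769·467 + 317·472 + 391·538)/1477² = 0.32963
κ = (pₒ − pₑ)/(1 − pₑ) = (0.74204 − 0.32963)/(1 − 0.32963) = 0.6152

0.6152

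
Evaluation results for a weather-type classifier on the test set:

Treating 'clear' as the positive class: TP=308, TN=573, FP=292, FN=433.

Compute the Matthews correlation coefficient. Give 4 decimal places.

MCC = (TP·TN − FP·FN) / √((TP+FP)(TP+FN)(TN+FP)(TN+FN))
Numerator = 308·573 − 292·433 = 50048
Denominator = √(600·741·865·1006) = √386886474000 = 622001.9887
MCC = 50048 / 622001.9887 = 0.0805

0.0805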